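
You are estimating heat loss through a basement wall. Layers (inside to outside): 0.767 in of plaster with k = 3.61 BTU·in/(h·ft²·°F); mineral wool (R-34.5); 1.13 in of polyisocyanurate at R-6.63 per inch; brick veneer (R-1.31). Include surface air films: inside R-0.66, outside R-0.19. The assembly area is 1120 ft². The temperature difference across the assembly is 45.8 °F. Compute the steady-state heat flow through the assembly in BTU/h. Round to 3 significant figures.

1160 BTU/h

0.767/3.61 = 0.2125
1.13 × 6.63 = 7.492
R_total = 0.66 + 0.2125 + 34.5 + 7.492 + 1.31 + 0.19 = 44.36 ft²·°F·h/BTU
Q = A·ΔT/R = 1120 × 45.8 / 44.36 = 1156 BTU/h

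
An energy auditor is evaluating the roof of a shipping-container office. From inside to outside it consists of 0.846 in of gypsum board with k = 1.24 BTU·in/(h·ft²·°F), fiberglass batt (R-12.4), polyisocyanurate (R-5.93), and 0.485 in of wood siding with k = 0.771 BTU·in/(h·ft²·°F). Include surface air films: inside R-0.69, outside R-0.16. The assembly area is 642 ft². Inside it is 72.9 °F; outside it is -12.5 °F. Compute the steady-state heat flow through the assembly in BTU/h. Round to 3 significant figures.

0.846/1.24 = 0.6823
0.485/0.771 = 0.6291
R_total = 0.69 + 0.6823 + 12.4 + 5.93 + 0.6291 + 0.16 = 20.49 ft²·°F·h/BTU
Q = A·ΔT/R = 642 × (72.9 − (-12.5)) / 20.49 = 2676 BTU/h

2680 BTU/h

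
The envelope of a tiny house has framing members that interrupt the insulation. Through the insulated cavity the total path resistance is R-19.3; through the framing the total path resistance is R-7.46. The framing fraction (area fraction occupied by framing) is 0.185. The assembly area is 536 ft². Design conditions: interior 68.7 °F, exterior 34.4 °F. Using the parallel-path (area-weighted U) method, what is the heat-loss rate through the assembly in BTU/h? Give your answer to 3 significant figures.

U_eff = 0.815/19.3 + 0.185/7.46 = 0.04223 + 0.0248 = 0.06703
R_eff = 1/U_eff = 14.92 ft²·°F·h/BTU
Q = 536 × (68.7 − 34.4) / 14.92 = 1232 BTU/h

1230 BTU/h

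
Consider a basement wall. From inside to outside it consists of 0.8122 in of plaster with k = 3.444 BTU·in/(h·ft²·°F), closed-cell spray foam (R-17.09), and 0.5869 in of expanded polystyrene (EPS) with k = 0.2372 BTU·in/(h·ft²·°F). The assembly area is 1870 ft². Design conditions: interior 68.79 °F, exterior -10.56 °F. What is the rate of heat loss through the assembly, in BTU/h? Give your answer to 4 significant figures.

0.8122/3.444 = 0.23583
0.5869/0.2372 = 2.4743
R_total = 0.23583 + 17.09 + 2.4743 = 19.8 ft²·°F·h/BTU
Q = A·ΔT/R = 1870 × (68.79 − (-10.56)) / 19.8 = 7494.1 BTU/h

7494 BTU/h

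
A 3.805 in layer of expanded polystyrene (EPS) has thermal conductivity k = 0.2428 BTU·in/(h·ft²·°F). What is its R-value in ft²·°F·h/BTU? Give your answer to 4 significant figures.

R = L/k = 3.805/0.2428 = 15.671 ft²·°F·h/BTU

15.67 ft²·°F·h/BTU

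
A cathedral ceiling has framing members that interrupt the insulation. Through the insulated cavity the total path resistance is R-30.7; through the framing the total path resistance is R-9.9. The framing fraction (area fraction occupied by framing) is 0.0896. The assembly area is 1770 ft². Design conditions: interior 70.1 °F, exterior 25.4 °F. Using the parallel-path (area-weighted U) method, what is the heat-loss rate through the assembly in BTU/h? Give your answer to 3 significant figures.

U_eff = 0.9104/30.7 + 0.0896/9.9 = 0.02965 + 0.009051 = 0.03871
R_eff = 1/U_eff = 25.84 ft²·°F·h/BTU
Q = 1770 × (70.1 − 25.4) / 25.84 = 3062 BTU/h

3060 BTU/h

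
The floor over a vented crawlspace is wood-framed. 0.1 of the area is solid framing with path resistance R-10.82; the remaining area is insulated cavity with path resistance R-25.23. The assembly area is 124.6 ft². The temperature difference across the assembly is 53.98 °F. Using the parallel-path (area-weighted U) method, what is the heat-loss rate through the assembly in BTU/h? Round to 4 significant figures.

302.1 BTU/h

U_eff = 0.9/25.23 + 0.1/10.82 = 0.035672 + 0.0092421 = 0.044914
R_eff = 1/U_eff = 22.265 ft²·°F·h/BTU
Q = 124.6 × 53.98 / 22.265 = 302.09 BTU/h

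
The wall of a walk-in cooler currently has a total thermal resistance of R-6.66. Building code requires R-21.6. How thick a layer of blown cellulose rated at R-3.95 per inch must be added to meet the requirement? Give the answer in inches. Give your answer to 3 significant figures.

3.78 in

ΔR = 21.6 − 6.66 = 14.94 ft²·°F·h/BTU
L = ΔR / (R/in) = 14.94/3.95 = 3.782 in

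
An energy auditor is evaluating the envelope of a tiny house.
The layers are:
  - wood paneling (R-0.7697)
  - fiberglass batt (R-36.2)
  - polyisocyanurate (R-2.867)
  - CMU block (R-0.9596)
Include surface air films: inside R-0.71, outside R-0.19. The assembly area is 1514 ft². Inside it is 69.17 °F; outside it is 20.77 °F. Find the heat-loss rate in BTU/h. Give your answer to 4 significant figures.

1757 BTU/h

R_total = 0.71 + 0.7697 + 36.2 + 2.867 + 0.9596 + 0.19 = 41.696 ft²·°F·h/BTU
Q = A·ΔT/R = 1514 × (69.17 − 20.77) / 41.696 = 1757.4 BTU/h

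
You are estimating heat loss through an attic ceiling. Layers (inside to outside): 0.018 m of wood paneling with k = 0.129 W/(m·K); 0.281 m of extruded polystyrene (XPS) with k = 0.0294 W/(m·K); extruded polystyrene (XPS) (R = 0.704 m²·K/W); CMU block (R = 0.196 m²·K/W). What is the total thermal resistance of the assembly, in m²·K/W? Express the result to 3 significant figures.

10.6 m²·K/W

0.018/0.129 = 0.1395
0.281/0.0294 = 9.558
R_total = 0.1395 + 9.558 + 0.704 + 0.196 = 10.6 m²·K/W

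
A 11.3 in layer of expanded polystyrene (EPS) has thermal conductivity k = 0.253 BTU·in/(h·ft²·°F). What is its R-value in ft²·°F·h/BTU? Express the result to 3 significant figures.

44.7 ft²·°F·h/BTU

R = L/k = 11.3/0.253 = 44.66 ft²·°F·h/BTU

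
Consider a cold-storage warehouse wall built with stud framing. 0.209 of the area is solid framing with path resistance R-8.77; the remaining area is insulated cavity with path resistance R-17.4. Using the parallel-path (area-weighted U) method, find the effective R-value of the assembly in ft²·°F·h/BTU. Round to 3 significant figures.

U_eff = 0.791/17.4 + 0.209/8.77 = 0.04546 + 0.02383 = 0.06929
R_eff = 1/U_eff = 14.43 ft²·°F·h/BTU

14.4 ft²·°F·h/BTU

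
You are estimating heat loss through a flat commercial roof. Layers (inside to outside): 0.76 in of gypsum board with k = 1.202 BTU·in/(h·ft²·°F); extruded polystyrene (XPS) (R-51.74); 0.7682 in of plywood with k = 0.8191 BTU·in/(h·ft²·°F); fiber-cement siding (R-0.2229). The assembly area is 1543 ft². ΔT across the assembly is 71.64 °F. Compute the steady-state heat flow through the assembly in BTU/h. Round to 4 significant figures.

0.76/1.202 = 0.63228
0.7682/0.8191 = 0.93786
R_total = 0.63228 + 51.74 + 0.93786 + 0.2229 = 53.533 ft²·°F·h/BTU
Q = A·ΔT/R = 1543 × 71.64 / 53.533 = 2064.9 BTU/h

2065 BTU/h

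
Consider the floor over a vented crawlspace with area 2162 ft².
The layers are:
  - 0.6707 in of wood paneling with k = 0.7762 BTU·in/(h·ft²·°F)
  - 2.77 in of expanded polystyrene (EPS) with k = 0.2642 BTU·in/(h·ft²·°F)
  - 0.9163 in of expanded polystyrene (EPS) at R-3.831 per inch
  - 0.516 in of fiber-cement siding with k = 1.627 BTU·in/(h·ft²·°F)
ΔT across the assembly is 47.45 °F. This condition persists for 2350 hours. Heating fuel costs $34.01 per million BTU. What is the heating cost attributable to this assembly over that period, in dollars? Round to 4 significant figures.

0.6707/0.7762 = 0.86408
2.77/0.2642 = 10.484
0.9163 × 3.831 = 3.5103
0.516/1.627 = 0.31715
R_total = 0.86408 + 10.484 + 3.5103 + 0.31715 = 15.176 ft²·°F·h/BTU
Q = 2162 × 47.45 / 15.176 = 6759.8 BTU/h
E = 6759.8 × 2350 = 15885000 BTU
Cost = 15885000/10⁶ × 34.01 = $540.27

540.3 dollars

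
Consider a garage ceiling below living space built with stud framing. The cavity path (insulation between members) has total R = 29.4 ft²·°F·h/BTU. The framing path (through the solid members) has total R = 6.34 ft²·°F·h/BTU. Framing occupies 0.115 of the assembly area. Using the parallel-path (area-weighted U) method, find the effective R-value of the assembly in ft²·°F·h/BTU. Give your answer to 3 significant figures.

U_eff = 0.885/29.4 + 0.115/6.34 = 0.0301 + 0.01814 = 0.04824
R_eff = 1/U_eff = 20.73 ft²·°F·h/BTU

20.7 ft²·°F·h/BTU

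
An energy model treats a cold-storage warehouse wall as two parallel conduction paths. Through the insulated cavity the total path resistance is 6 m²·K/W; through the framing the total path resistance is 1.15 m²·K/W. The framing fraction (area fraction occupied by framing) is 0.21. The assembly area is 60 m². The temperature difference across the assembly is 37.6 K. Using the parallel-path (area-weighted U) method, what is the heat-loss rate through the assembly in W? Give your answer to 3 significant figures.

709 W

U_eff = 0.79/6 + 0.21/1.15 = 0.1317 + 0.1826 = 0.3143
R_eff = 1/U_eff = 3.182 m²·K/W
Q = 60 × 37.6 / 3.182 = 709 W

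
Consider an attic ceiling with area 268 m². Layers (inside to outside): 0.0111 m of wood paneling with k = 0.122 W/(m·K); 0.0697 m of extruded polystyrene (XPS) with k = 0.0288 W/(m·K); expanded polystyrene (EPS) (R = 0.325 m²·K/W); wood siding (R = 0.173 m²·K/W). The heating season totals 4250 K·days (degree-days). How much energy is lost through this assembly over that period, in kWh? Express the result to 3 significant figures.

9080 kWh

0.0111/0.122 = 0.09098
0.0697/0.0288 = 2.42
R_total = 0.09098 + 2.42 + 0.325 + 0.173 = 3.009 m²·K/W
E = A × HDD × 24 / R / 1000 = 268 × 4250 × 24 / 3.009 / 1000 = 9084 kWh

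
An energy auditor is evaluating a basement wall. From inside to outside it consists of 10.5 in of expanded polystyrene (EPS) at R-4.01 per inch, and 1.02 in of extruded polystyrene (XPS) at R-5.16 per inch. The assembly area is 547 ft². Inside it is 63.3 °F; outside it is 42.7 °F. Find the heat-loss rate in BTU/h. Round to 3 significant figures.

238 BTU/h

10.5 × 4.01 = 42.1
1.02 × 5.16 = 5.263
R_total = 42.1 + 5.263 = 47.37 ft²·°F·h/BTU
Q = A·ΔT/R = 547 × (63.3 − 42.7) / 47.37 = 237.9 BTU/h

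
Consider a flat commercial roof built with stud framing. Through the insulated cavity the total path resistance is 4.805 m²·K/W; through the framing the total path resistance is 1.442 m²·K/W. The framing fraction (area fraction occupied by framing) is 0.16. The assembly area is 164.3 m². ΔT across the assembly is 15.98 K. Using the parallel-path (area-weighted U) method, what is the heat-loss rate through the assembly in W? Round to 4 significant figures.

750.3 W

U_eff = 0.84/4.805 + 0.16/1.442 = 0.17482 + 0.11096 = 0.28577
R_eff = 1/U_eff = 3.4993 m²·K/W
Q = 164.3 × 15.98 / 3.4993 = 750.31 W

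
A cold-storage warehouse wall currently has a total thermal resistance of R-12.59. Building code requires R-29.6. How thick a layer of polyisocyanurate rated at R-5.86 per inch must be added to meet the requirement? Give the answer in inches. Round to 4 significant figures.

ΔR = 29.6 − 12.59 = 17.01 ft²·°F·h/BTU
L = ΔR / (R/in) = 17.01/5.86 = 2.9027 in

2.903 in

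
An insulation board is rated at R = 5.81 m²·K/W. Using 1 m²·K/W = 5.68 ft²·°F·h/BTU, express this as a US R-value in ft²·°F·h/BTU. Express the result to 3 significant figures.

R_US = 5.81 × 5.68 = 33

33.0 ft²·°F·h/BTU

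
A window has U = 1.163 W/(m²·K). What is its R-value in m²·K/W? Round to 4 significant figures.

R = 1/U = 1/1.163 = 0.85985

0.8598 m²·K/W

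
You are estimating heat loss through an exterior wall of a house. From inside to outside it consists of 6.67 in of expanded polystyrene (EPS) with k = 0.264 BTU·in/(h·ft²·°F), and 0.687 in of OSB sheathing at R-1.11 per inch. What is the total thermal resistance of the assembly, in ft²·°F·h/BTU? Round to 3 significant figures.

26.0 ft²·°F·h/BTU

6.67/0.264 = 25.27
0.687 × 1.11 = 0.7626
R_total = 25.27 + 0.7626 = 26.03 ft²·°F·h/BTU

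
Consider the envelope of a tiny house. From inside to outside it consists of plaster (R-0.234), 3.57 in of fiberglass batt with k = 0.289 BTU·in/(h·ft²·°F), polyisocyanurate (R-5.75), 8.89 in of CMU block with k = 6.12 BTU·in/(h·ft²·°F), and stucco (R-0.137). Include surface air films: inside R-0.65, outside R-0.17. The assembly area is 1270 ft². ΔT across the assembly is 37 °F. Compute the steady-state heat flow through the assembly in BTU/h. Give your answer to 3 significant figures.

3.57/0.289 = 12.35
8.89/6.12 = 1.453
R_total = 0.65 + 0.234 + 12.35 + 5.75 + 1.453 + 0.137 + 0.17 = 20.75 ft²·°F·h/BTU
Q = A·ΔT/R = 1270 × 37 / 20.75 = 2265 BTU/h

2260 BTU/h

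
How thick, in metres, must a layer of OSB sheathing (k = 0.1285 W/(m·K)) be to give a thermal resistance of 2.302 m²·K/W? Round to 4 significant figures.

L = R·k = 2.302 × 0.1285 = 0.29581 m

0.2958 m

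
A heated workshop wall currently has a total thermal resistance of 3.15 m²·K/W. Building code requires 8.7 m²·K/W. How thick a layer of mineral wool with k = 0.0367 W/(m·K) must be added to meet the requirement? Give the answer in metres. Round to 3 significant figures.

0.204 m

ΔR = 8.7 − 3.15 = 5.55 m²·K/W
L = ΔR × k = 5.55 × 0.0367 = 0.2037 m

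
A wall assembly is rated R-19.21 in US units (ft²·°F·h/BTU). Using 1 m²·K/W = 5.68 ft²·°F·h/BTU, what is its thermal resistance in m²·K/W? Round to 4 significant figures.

3.382 m²·K/W

R_SI = 19.21/5.68 = 3.382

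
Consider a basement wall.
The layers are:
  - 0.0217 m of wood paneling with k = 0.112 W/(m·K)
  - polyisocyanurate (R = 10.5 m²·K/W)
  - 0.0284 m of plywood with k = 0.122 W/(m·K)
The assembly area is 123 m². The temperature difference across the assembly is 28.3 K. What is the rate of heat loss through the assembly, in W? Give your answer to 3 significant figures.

319 W

0.0217/0.112 = 0.1938
0.0284/0.122 = 0.2328
R_total = 0.1938 + 10.5 + 0.2328 = 10.93 m²·K/W
Q = A·ΔT/R = 123 × 28.3 / 10.93 = 318.6 W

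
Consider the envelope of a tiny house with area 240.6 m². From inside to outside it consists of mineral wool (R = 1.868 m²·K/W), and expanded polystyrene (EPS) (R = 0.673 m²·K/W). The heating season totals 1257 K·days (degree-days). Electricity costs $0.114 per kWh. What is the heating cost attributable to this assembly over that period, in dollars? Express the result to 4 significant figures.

325.6 dollars

R_total = 1.868 + 0.673 = 2.541 m²·K/W
E = A × HDD × 24 / R / 1000 = 240.6 × 1257 × 24 / 2.541 / 1000 = 2856.5 kWh
Cost = 2856.5 × 0.114 = $325.64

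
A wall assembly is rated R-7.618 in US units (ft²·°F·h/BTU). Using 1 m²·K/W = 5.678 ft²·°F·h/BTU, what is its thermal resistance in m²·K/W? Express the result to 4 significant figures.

R_SI = 7.618/5.678 = 1.3417

1.342 m²·K/W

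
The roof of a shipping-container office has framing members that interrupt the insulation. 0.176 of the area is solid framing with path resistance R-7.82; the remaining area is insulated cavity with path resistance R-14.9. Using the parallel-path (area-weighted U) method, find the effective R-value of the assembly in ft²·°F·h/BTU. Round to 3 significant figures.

12.9 ft²·°F·h/BTU

U_eff = 0.824/14.9 + 0.176/7.82 = 0.0553 + 0.02251 = 0.07781
R_eff = 1/U_eff = 12.85 ft²·°F·h/BTU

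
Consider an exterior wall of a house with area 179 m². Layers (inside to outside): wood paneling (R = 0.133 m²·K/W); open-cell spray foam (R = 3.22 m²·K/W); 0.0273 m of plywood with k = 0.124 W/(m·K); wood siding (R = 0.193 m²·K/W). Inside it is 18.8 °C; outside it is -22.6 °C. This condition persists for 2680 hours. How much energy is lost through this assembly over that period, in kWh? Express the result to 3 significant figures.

5270 kWh

0.0273/0.124 = 0.2202
R_total = 0.133 + 3.22 + 0.2202 + 0.193 = 3.766 m²·K/W
Q = 179 × (18.8 − (-22.6)) / 3.766 = 1968 W
E = 1968 W × 2680 h / 1000 = 5273 kWh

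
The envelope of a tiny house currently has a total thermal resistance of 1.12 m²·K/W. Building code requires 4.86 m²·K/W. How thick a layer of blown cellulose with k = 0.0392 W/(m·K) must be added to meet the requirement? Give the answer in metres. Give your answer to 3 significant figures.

0.147 m

ΔR = 4.86 − 1.12 = 3.74 m²·K/W
L = ΔR × k = 3.74 × 0.0392 = 0.1466 m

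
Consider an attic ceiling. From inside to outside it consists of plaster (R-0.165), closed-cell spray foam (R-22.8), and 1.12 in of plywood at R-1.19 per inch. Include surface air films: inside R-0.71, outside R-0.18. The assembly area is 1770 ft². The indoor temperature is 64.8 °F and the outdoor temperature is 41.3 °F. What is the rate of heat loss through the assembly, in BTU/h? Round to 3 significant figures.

1.12 × 1.19 = 1.333
R_total = 0.71 + 0.165 + 22.8 + 1.333 + 0.18 = 25.19 ft²·°F·h/BTU
Q = A·ΔT/R = 1770 × (64.8 − 41.3) / 25.19 = 1651 BTU/h

1650 BTU/h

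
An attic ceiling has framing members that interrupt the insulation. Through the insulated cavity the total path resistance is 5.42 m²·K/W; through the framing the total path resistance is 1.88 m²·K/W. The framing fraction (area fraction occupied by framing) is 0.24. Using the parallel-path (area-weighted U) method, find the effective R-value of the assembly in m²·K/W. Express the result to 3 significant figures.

3.73 m²·K/W

U_eff = 0.76/5.42 + 0.24/1.88 = 0.1402 + 0.1277 = 0.2679
R_eff = 1/U_eff = 3.733 m²·K/W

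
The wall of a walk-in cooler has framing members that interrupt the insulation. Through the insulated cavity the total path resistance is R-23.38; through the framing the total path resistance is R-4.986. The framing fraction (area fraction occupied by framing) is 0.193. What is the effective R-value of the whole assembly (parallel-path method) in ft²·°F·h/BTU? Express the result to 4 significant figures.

U_eff = 0.807/23.38 + 0.193/4.986 = 0.034517 + 0.038708 = 0.073225
R_eff = 1/U_eff = 13.657 ft²·°F·h/BTU

13.66 ft²·°F·h/BTU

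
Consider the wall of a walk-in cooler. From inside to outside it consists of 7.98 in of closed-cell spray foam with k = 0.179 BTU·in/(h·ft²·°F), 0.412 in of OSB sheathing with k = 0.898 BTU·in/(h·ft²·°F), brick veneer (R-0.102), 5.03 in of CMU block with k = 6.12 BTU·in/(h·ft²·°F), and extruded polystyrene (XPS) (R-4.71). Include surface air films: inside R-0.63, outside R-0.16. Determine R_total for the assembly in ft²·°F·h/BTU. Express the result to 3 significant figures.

7.98/0.179 = 44.58
0.412/0.898 = 0.4588
5.03/6.12 = 0.8219
R_total = 0.63 + 44.58 + 0.4588 + 0.102 + 0.8219 + 4.71 + 0.16 = 51.46 ft²·°F·h/BTU

51.5 ft²·°F·h/BTU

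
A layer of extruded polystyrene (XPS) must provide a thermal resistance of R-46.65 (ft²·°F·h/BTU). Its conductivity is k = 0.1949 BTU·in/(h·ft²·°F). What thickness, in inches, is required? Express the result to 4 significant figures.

9.092 in

L = R × k = 46.65 × 0.1949 = 9.0921 in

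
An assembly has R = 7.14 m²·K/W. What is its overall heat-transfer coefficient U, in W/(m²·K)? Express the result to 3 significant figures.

0.140 W/(m²·K)

U = 1/R = 1/7.14 = 0.1401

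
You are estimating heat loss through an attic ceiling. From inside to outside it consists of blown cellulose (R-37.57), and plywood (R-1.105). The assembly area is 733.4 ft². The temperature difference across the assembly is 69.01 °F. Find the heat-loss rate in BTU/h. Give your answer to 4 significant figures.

R_total = 37.57 + 1.105 = 38.675 ft²·°F·h/BTU
Q = A·ΔT/R = 733.4 × 69.01 / 38.675 = 1308.6 BTU/h

1309 BTU/h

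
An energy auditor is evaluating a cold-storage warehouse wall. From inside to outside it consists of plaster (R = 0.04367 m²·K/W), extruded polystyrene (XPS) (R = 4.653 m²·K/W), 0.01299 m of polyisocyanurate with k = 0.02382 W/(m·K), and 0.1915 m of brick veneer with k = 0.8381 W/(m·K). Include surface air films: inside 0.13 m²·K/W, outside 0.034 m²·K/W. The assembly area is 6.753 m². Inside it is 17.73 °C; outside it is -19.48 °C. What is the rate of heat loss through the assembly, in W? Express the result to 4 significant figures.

0.01299/0.02382 = 0.54534
0.1915/0.8381 = 0.22849
R_total = 0.13 + 0.04367 + 4.653 + 0.54534 + 0.22849 + 0.034 = 5.6345 m²·K/W
Q = A·ΔT/R = 6.753 × (17.73 − (-19.48)) / 5.6345 = 44.597 W

44.60 W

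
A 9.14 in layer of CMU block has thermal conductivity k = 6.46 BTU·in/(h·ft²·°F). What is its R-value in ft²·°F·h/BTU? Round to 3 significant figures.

R = L/k = 9.14/6.46 = 1.415 ft²·°F·h/BTU

1.41 ft²·°F·h/BTU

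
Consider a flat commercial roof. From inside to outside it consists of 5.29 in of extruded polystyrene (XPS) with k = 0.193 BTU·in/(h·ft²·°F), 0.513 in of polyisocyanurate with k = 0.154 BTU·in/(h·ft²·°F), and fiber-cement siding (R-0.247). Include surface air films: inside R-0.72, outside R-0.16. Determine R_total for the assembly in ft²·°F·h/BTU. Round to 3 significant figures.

5.29/0.193 = 27.41
0.513/0.154 = 3.331
R_total = 0.72 + 27.41 + 3.331 + 0.247 + 0.16 = 31.87 ft²·°F·h/BTU

31.9 ft²·°F·h/BTU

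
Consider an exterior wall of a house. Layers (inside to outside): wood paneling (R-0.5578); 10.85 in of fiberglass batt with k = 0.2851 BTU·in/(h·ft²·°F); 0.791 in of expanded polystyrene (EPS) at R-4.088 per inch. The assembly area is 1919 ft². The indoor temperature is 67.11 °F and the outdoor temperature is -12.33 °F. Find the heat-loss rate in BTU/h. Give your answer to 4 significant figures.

3643 BTU/h

10.85/0.2851 = 38.057
0.791 × 4.088 = 3.2336
R_total = 0.5578 + 38.057 + 3.2336 = 41.848 ft²·°F·h/BTU
Q = A·ΔT/R = 1919 × (67.11 − (-12.33)) / 41.848 = 3642.8 BTU/h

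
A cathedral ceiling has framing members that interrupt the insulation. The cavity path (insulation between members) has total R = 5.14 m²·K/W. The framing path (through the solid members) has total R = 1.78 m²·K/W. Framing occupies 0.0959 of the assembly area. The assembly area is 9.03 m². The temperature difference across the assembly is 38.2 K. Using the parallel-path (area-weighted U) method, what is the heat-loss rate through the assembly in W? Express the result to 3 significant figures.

U_eff = 0.9041/5.14 + 0.0959/1.78 = 0.1759 + 0.05388 = 0.2298
R_eff = 1/U_eff = 4.352 m²·K/W
Q = 9.03 × 38.2 / 4.352 = 79.26 W

79.3 W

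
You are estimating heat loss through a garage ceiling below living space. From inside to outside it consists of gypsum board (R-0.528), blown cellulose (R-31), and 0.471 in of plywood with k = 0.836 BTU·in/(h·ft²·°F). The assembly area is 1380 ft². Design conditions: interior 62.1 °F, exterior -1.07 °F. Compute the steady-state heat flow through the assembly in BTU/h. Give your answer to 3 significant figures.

0.471/0.836 = 0.5634
R_total = 0.528 + 31 + 0.5634 = 32.09 ft²·°F·h/BTU
Q = A·ΔT/R = 1380 × (62.1 − (-1.07)) / 32.09 = 2716 BTU/h

2720 BTU/h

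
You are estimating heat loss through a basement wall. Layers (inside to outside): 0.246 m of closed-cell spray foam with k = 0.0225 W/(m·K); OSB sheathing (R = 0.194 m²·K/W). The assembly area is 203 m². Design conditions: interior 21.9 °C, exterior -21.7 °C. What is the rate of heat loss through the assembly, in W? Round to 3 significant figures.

795 W

0.246/0.0225 = 10.93
R_total = 10.93 + 0.194 = 11.13 m²·K/W
Q = A·ΔT/R = 203 × (21.9 − (-21.7)) / 11.13 = 795.4 W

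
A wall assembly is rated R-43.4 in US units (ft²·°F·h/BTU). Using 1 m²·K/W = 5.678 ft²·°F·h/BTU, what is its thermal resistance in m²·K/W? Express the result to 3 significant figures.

R_SI = 43.4/5.678 = 7.644

7.64 m²·K/W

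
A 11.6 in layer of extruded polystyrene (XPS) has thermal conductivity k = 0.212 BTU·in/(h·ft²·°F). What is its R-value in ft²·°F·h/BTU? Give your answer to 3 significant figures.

R = L/k = 11.6/0.212 = 54.72 ft²·°F·h/BTU

54.7 ft²·°F·h/BTU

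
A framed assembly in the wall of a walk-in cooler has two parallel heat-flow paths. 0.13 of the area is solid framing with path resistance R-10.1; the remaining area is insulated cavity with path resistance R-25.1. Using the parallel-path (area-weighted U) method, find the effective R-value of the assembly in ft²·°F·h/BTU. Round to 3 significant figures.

21.0 ft²·°F·h/BTU

U_eff = 0.87/25.1 + 0.13/10.1 = 0.03466 + 0.01287 = 0.04753
R_eff = 1/U_eff = 21.04 ft²·°F·h/BTU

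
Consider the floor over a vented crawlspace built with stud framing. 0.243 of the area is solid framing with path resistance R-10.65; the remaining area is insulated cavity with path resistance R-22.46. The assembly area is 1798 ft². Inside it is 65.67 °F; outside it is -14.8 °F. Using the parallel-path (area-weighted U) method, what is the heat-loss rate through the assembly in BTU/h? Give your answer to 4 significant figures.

8178 BTU/h

U_eff = 0.757/22.46 + 0.243/10.65 = 0.033704 + 0.022817 = 0.056521
R_eff = 1/U_eff = 17.692 ft²·°F·h/BTU
Q = 1798 × (65.67 − (-14.8)) / 17.692 = 8177.8 BTU/h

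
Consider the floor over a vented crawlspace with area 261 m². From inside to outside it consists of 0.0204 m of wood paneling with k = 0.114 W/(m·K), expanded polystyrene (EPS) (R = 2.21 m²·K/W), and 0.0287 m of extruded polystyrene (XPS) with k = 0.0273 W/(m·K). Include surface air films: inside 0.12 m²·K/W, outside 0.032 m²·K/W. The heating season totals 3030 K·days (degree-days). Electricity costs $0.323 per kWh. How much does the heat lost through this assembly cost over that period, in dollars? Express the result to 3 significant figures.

1710 dollars

0.0204/0.114 = 0.1789
0.0287/0.0273 = 1.051
R_total = 0.12 + 0.1789 + 2.21 + 1.051 + 0.032 = 3.592 m²·K/W
E = A × HDD × 24 / R / 1000 = 261 × 3030 × 24 / 3.592 / 1000 = 5284 kWh
Cost = 5284 × 0.323 = $1707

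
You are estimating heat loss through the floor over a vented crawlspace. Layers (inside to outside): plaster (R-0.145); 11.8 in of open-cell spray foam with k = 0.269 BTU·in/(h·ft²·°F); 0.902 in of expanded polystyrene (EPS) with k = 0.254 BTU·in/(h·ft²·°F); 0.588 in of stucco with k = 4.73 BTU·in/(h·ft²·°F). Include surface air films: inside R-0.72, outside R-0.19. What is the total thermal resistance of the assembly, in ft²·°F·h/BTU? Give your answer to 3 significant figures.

48.6 ft²·°F·h/BTU

11.8/0.269 = 43.87
0.902/0.254 = 3.551
0.588/4.73 = 0.1243
R_total = 0.72 + 0.145 + 43.87 + 3.551 + 0.1243 + 0.19 = 48.6 ft²·°F·h/BTU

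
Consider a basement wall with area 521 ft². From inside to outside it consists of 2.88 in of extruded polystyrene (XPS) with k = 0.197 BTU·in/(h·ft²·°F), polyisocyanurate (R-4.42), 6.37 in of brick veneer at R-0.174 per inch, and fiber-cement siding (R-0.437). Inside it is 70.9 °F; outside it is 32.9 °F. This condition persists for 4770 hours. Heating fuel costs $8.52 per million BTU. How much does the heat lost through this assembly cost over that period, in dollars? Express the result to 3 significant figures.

39.1 dollars

2.88/0.197 = 14.62
6.37 × 0.174 = 1.108
R_total = 14.62 + 4.42 + 1.108 + 0.437 = 20.58 ft²·°F·h/BTU
Q = 521 × (70.9 − 32.9) / 20.58 = 961.8 BTU/h
E = 961.8 × 4770 = 4588000 BTU
Cost = 4588000/10⁶ × 8.52 = $39.09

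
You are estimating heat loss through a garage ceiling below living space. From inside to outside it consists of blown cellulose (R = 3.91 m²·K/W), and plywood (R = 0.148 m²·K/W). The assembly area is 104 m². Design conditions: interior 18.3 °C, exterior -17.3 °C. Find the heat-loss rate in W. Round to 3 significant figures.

912 W

R_total = 3.91 + 0.148 = 4.058 m²·K/W
Q = A·ΔT/R = 104 × (18.3 − (-17.3)) / 4.058 = 912.4 W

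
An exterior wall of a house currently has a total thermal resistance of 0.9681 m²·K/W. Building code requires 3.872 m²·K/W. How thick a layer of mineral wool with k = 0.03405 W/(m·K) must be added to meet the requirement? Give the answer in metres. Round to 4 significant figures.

0.09888 m

ΔR = 3.872 − 0.9681 = 2.9039 m²·K/W
L = ΔR × k = 2.9039 × 0.03405 = 0.098878 m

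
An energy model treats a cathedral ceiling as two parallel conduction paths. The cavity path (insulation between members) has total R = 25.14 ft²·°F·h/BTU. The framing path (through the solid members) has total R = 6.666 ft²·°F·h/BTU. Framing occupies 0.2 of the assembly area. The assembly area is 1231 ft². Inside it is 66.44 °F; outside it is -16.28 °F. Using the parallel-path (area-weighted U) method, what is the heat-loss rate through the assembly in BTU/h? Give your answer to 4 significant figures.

U_eff = 0.8/25.14 + 0.2/6.666 = 0.031822 + 0.030003 = 0.061825
R_eff = 1/U_eff = 16.175 ft²·°F·h/BTU
Q = 1231 × (66.44 − (-16.28)) / 16.175 = 6295.5 BTU/h

6296 BTU/h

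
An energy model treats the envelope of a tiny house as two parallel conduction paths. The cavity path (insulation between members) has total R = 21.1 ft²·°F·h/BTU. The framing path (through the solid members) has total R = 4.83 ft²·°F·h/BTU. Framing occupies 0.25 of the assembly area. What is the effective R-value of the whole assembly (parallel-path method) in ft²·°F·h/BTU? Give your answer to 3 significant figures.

U_eff = 0.75/21.1 + 0.25/4.83 = 0.03555 + 0.05176 = 0.0873
R_eff = 1/U_eff = 11.45 ft²·°F·h/BTU

11.5 ft²·°F·h/BTU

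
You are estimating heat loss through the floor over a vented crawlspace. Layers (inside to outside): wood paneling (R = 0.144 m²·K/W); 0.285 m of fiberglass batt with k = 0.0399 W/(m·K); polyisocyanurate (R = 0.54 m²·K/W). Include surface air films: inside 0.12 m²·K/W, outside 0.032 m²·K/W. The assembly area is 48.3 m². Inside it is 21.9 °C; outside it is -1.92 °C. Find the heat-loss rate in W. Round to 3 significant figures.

144 W

0.285/0.0399 = 7.143
R_total = 0.12 + 0.144 + 7.143 + 0.54 + 0.032 = 7.979 m²·K/W
Q = A·ΔT/R = 48.3 × (21.9 − (-1.92)) / 7.979 = 144.2 W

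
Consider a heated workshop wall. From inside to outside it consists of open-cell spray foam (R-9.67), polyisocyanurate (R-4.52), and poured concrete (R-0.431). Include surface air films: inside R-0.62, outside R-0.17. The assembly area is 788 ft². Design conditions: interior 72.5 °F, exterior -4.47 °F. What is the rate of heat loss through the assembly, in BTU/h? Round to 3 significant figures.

R_total = 0.62 + 9.67 + 4.52 + 0.431 + 0.17 = 15.41 ft²·°F·h/BTU
Q = A·ΔT/R = 788 × (72.5 − (-4.47)) / 15.41 = 3936 BTU/h

3940 BTU/h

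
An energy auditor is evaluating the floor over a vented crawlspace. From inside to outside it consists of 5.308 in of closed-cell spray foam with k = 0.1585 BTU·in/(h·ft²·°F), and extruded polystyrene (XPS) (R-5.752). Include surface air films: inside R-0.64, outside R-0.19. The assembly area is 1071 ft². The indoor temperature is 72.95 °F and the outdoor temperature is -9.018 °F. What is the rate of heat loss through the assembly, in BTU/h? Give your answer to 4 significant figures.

2191 BTU/h

5.308/0.1585 = 33.489
R_total = 0.64 + 33.489 + 5.752 + 0.19 = 40.071 ft²·°F·h/BTU
Q = A·ΔT/R = 1071 × (72.95 − (-9.018)) / 40.071 = 2190.8 BTU/h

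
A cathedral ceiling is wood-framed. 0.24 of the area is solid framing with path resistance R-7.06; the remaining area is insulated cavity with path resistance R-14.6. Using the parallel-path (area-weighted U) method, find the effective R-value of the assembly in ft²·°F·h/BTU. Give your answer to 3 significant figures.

11.6 ft²·°F·h/BTU

U_eff = 0.76/14.6 + 0.24/7.06 = 0.05205 + 0.03399 = 0.08605
R_eff = 1/U_eff = 11.62 ft²·°F·h/BTU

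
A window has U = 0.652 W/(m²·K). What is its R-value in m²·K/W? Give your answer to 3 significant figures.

1.53 m²·K/W

R = 1/U = 1/0.652 = 1.534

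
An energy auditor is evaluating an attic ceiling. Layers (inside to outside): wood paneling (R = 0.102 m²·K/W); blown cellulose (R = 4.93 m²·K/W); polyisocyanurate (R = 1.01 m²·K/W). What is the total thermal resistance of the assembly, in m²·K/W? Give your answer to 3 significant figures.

6.04 m²·K/W

R_total = 0.102 + 4.93 + 1.01 = 6.042 m²·K/W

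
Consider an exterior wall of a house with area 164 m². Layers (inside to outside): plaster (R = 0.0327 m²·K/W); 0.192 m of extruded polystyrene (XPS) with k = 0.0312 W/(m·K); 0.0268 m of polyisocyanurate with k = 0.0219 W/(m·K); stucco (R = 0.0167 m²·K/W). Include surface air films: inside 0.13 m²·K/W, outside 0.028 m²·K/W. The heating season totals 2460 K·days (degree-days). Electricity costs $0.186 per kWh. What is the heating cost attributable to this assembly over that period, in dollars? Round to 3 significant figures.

237 dollars

0.192/0.0312 = 6.154
0.0268/0.0219 = 1.224
R_total = 0.13 + 0.0327 + 6.154 + 1.224 + 0.0167 + 0.028 = 7.585 m²·K/W
E = A × HDD × 24 / R / 1000 = 164 × 2460 × 24 / 7.585 / 1000 = 1277 kWh
Cost = 1277 × 0.186 = $237.4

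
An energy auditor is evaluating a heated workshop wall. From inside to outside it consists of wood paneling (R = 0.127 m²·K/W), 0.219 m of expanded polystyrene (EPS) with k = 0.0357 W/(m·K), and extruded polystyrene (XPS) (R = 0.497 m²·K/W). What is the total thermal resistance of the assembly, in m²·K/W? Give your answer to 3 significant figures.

0.219/0.0357 = 6.134
R_total = 0.127 + 6.134 + 0.497 = 6.758 m²·K/W

6.76 m²·K/W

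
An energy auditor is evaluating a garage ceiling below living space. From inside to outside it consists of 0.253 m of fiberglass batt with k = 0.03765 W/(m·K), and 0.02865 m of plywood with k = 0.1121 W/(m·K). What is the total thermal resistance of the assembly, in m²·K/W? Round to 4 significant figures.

6.975 m²·K/W

0.253/0.03765 = 6.7198
0.02865/0.1121 = 0.25558
R_total = 6.7198 + 0.25558 = 6.9754 m²·K/W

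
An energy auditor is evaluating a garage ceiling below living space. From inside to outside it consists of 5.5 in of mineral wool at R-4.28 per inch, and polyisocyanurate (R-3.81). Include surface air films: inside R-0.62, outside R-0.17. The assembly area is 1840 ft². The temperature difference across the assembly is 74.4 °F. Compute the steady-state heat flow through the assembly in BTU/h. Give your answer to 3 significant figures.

5.5 × 4.28 = 23.54
R_total = 0.62 + 23.54 + 3.81 + 0.17 = 28.14 ft²·°F·h/BTU
Q = A·ΔT/R = 1840 × 74.4 / 28.14 = 4865 BTU/h

4860 BTU/h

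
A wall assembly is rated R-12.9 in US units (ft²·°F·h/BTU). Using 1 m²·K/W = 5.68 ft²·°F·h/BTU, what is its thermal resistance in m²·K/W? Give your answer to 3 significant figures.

R_SI = 12.9/5.68 = 2.271

2.27 m²·K/W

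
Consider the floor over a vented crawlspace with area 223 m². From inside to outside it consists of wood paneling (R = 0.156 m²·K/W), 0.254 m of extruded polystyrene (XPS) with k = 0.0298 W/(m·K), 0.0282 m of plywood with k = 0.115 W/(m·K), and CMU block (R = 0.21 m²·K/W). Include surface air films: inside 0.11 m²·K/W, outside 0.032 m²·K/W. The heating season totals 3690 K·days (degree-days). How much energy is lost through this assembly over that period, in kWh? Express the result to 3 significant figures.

2130 kWh

0.254/0.0298 = 8.523
0.0282/0.115 = 0.2452
R_total = 0.11 + 0.156 + 8.523 + 0.2452 + 0.21 + 0.032 = 9.277 m²·K/W
E = A × HDD × 24 / R / 1000 = 223 × 3690 × 24 / 9.277 / 1000 = 2129 kWh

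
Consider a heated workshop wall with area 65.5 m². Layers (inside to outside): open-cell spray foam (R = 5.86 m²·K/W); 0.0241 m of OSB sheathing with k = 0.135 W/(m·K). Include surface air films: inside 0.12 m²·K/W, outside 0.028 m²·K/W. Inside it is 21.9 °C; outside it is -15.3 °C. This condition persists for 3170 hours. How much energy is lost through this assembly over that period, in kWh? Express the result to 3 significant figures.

0.0241/0.135 = 0.1785
R_total = 0.12 + 5.86 + 0.1785 + 0.028 = 6.187 m²·K/W
Q = 65.5 × (21.9 − (-15.3)) / 6.187 = 393.9 W
E = 393.9 W × 3170 h / 1000 = 1249 kWh

1250 kWh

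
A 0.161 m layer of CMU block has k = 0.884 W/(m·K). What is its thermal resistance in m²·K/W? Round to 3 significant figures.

0.182 m²·K/W

R = L/k = 0.161/0.884 = 0.1821 m²·K/W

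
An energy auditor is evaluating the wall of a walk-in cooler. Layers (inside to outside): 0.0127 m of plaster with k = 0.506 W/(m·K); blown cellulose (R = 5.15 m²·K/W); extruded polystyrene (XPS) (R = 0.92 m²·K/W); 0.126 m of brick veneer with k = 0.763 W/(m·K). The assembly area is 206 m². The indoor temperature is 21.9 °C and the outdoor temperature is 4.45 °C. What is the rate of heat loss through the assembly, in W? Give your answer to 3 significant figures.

574 W

0.0127/0.506 = 0.0251
0.126/0.763 = 0.1651
R_total = 0.0251 + 5.15 + 0.92 + 0.1651 = 6.26 m²·K/W
Q = A·ΔT/R = 206 × (21.9 − 4.45) / 6.26 = 574.2 W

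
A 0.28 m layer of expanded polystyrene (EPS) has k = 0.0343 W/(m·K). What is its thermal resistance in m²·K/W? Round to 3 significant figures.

R = L/k = 0.28/0.0343 = 8.163 m²·K/W

8.16 m²·K/W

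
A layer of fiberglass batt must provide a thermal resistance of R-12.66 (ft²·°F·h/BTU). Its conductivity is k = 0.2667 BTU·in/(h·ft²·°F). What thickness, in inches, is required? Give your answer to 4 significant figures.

L = R × k = 12.66 × 0.2667 = 3.3764 in

3.376 in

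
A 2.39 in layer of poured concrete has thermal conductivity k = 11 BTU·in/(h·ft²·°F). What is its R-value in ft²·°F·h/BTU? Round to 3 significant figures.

0.217 ft²·°F·h/BTU

R = L/k = 2.39/11 = 0.2173 ft²·°F·h/BTU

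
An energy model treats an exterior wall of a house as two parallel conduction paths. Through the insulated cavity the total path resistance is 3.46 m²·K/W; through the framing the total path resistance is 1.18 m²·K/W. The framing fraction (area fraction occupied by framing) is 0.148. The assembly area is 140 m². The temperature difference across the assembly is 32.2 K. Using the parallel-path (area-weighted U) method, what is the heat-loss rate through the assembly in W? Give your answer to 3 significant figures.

U_eff = 0.852/3.46 + 0.148/1.18 = 0.2462 + 0.1254 = 0.3717
R_eff = 1/U_eff = 2.691 m²·K/W
Q = 140 × 32.2 / 2.691 = 1675 W

1680 W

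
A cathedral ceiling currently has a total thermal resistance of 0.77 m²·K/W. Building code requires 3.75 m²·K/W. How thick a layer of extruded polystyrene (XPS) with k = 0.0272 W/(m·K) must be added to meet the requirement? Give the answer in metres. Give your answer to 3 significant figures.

0.0811 m

ΔR = 3.75 − 0.77 = 2.98 m²·K/W
L = ΔR × k = 2.98 × 0.0272 = 0.08106 m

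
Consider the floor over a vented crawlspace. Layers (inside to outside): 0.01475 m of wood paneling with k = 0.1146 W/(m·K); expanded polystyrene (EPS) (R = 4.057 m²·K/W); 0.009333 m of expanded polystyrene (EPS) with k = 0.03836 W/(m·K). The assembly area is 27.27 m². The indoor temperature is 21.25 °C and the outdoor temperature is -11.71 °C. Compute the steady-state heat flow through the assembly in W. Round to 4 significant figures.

0.01475/0.1146 = 0.12871
0.009333/0.03836 = 0.2433
R_total = 0.12871 + 4.057 + 0.2433 = 4.429 m²·K/W
Q = A·ΔT/R = 27.27 × (21.25 − (-11.71)) / 4.429 = 202.94 W

202.9 W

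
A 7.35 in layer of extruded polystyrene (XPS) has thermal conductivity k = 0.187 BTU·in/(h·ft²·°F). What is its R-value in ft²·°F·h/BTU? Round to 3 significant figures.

R = L/k = 7.35/0.187 = 39.3 ft²·°F·h/BTU

39.3 ft²·°F·h/BTU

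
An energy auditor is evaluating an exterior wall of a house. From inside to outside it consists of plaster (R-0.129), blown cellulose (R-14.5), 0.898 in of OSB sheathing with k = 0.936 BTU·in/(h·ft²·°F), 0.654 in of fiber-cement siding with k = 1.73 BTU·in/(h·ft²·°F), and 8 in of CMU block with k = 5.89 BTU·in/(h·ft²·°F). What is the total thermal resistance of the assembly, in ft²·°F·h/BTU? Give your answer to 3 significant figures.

17.3 ft²·°F·h/BTU

0.898/0.936 = 0.9594
0.654/1.73 = 0.378
8/5.89 = 1.358
R_total = 0.129 + 14.5 + 0.9594 + 0.378 + 1.358 = 17.32 ft²·°F·h/BTU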